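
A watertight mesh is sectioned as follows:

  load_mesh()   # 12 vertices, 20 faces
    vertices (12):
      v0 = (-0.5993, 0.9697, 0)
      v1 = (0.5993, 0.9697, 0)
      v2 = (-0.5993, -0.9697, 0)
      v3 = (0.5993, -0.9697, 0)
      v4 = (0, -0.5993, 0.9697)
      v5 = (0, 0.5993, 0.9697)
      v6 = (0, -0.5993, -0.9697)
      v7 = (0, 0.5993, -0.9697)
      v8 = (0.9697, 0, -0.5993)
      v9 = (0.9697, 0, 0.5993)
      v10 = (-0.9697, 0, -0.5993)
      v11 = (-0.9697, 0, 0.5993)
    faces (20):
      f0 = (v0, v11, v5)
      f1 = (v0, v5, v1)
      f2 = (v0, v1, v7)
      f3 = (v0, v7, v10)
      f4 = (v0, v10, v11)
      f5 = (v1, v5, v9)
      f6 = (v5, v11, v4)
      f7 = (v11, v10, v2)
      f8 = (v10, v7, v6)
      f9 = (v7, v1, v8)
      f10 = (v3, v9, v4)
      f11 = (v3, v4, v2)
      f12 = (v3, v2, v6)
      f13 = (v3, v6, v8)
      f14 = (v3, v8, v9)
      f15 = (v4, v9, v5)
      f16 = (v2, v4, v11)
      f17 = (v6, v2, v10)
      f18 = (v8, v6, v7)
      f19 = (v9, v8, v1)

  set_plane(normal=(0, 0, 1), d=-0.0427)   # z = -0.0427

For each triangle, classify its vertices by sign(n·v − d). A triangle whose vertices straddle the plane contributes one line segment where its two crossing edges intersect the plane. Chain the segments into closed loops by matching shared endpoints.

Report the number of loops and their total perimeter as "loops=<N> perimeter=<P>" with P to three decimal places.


Straddling triangles (10 of 20):
  (v0,v1,v7) [++-] → (0.57291, 0.95339, -0.0427)–(-0.57291, 0.95339, -0.0427)  len=1.1458
  (v0,v7,v10) [+--] → (-0.57291, 0.95339, -0.0427)–(-0.625691, 0.900609, -0.0427)  len=0.0746
  (v0,v10,v11) [+-+] → (-0.625691, 0.900609, -0.0427)–(-0.9697, 0, -0.0427)  len=0.9641
  (v11,v10,v2) [+-+] → (-0.9697, 0, -0.0427)–(-0.625691, -0.900609, -0.0427)  len=0.9641
  (v7,v1,v8) [-+-] → (0.57291, 0.95339, -0.0427)–(0.625691, 0.900609, -0.0427)  len=0.0746
  (v3,v2,v6) [++-] → (-0.57291, -0.95339, -0.0427)–(0.57291, -0.95339, -0.0427)  len=1.1458
  (v3,v6,v8) [+--] → (0.57291, -0.95339, -0.0427)–(0.625691, -0.900609, -0.0427)  len=0.0746
  (v3,v8,v9) [+-+] → (0.625691, -0.900609, -0.0427)–(0.9697, 0, -0.0427)  len=0.9641
  (v6,v2,v10) [-+-] → (-0.57291, -0.95339, -0.0427)–(-0.625691, -0.900609, -0.0427)  len=0.0746
  (v9,v8,v1) [+-+] → (0.9697, 0, -0.0427)–(0.625691, 0.900609, -0.0427)  len=0.9641

Chained into 1 loop(s):
  loop 1: 10 segments, perimeter = 6.4465
Total perimeter = 6.447

loops=1 perimeter=6.447


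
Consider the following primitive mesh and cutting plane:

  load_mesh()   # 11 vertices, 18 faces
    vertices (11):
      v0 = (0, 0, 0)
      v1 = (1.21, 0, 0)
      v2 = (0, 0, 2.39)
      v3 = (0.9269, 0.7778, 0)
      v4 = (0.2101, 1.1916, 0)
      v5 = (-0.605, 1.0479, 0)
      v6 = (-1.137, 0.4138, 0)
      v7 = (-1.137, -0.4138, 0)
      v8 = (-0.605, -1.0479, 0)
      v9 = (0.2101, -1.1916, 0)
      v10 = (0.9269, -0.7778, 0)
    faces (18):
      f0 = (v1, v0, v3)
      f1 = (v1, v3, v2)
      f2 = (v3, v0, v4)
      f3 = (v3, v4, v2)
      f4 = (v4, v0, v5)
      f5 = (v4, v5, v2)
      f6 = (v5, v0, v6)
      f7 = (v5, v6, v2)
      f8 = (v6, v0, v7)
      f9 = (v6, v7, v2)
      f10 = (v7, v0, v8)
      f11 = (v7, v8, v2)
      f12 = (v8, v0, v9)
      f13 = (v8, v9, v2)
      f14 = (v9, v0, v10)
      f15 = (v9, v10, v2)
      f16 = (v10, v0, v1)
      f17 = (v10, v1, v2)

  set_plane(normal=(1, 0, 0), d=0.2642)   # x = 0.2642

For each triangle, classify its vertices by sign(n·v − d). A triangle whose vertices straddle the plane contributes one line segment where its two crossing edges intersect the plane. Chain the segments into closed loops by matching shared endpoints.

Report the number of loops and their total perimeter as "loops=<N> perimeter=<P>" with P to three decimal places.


loops=1 perimeter=6.766

Straddling triangles (8 of 18):
  (v1,v0,v3) [+-+] → (0.2642, 0, 0)–(0.2642, 0.221701, 0)  len=0.2217
  (v1,v3,v2) [++-] → (0.2642, 0.221701, 1.70876)–(0.2642, 0, 1.86815)  len=0.2730
  (v3,v0,v4) [+--] → (0.2642, 0.221701, 0)–(0.2642, 1.16037, 0)  len=0.9387
  (v3,v4,v2) [+--] → (0.2642, 1.16037, 0)–(0.2642, 0.221701, 1.70876)  len=1.9496
  (v9,v0,v10) [--+] → (0.2642, -0.221701, 0)–(0.2642, -1.16037, 0)  len=0.9387
  (v9,v10,v2) [-+-] → (0.2642, -1.16037, 0)–(0.2642, -0.221701, 1.70876)  len=1.9496
  (v10,v0,v1) [+-+] → (0.2642, -0.221701, 0)–(0.2642, 0, 0)  len=0.2217
  (v10,v1,v2) [++-] → (0.2642, 0, 1.86815)–(0.2642, -0.221701, 1.70876)  len=0.2730

Chained into 1 loop(s):
  loop 1: 8 segments, perimeter = 6.7660
Total perimeter = 6.766


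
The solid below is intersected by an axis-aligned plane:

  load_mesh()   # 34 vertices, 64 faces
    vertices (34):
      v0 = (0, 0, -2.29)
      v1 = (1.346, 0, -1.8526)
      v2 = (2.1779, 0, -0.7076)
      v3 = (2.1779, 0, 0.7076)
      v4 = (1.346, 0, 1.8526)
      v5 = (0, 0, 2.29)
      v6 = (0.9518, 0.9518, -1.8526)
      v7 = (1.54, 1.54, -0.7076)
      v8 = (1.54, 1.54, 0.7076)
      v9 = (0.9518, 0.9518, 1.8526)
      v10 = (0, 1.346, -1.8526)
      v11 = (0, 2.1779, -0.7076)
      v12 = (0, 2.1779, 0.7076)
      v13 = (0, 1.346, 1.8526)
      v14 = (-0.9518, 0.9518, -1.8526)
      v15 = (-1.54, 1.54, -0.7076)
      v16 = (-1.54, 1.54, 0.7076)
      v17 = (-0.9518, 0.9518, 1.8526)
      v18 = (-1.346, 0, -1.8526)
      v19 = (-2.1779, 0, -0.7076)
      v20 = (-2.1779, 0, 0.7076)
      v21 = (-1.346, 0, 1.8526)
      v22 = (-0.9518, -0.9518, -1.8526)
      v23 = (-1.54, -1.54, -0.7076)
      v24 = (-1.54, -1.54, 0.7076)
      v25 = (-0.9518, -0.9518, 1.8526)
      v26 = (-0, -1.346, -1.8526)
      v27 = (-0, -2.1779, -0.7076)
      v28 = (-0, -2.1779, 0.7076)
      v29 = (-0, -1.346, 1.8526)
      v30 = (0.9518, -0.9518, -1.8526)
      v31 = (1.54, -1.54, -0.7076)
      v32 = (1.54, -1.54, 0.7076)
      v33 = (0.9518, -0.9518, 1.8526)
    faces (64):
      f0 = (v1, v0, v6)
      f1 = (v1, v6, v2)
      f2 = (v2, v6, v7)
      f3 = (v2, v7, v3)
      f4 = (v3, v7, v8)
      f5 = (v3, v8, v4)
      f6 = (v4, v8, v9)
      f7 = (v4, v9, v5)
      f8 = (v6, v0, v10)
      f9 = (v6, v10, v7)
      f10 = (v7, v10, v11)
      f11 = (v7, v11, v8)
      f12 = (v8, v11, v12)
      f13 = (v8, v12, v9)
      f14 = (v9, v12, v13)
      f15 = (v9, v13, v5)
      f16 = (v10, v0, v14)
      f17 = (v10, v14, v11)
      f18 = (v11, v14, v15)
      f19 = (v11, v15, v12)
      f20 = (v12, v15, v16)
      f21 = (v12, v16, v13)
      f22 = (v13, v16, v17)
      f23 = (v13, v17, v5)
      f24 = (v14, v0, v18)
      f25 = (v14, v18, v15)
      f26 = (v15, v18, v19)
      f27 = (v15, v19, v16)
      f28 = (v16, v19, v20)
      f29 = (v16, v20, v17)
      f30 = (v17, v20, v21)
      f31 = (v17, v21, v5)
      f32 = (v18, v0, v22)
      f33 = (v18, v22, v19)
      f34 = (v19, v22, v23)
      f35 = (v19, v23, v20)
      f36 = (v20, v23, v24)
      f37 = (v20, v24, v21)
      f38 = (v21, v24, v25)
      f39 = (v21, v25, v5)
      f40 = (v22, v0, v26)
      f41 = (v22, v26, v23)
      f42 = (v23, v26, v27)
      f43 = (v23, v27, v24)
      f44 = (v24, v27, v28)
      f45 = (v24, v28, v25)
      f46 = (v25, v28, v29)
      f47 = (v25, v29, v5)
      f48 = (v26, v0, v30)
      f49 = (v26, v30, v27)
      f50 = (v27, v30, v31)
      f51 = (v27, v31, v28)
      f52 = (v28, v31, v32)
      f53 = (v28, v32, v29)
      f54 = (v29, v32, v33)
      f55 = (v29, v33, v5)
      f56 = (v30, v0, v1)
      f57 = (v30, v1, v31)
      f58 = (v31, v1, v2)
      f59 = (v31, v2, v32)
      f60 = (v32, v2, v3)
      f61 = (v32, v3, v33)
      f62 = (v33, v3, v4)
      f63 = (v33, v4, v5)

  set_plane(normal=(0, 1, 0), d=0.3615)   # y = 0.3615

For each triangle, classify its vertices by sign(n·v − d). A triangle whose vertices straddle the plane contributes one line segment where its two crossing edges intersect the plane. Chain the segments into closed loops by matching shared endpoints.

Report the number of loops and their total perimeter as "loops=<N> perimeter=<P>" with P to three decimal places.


loops=1 perimeter=13.462

Straddling triangles (20 of 64):
  (v1,v0,v6) [--+] → (0.3615, 0.3615, -2.12387)–(1.19628, 0.3615, -1.8526)  len=0.8778
  (v1,v6,v2) [-+-] → (1.19628, 0.3615, -1.8526)–(1.71222, 0.3615, -1.14248)  len=0.8778
  (v2,v6,v7) [-++] → (1.71222, 0.3615, -1.14248)–(2.02816, 0.3615, -0.7076)  len=0.5375
  (v2,v7,v3) [-+-] → (2.02816, 0.3615, -0.7076)–(2.02816, 0.3615, 0.375396)  len=1.0830
  (v3,v7,v8) [-++] → (2.02816, 0.3615, 0.375396)–(2.02816, 0.3615, 0.7076)  len=0.3322
  (v3,v8,v4) [-+-] → (2.02816, 0.3615, 0.7076)–(1.39154, 0.3615, 1.58382)  len=1.0831
  (v4,v8,v9) [-++] → (1.39154, 0.3615, 1.58382)–(1.19628, 0.3615, 1.8526)  len=0.3322
  (v4,v9,v5) [-+-] → (1.19628, 0.3615, 1.8526)–(0.3615, 0.3615, 2.12387)  len=0.8778
  (v6,v0,v10) [+-+] → (0.3615, 0.3615, -2.12387)–(0, 0.3615, -2.17253)  len=0.3648
  (v9,v13,v5) [++-] → (0, 0.3615, 2.17253)–(0.3615, 0.3615, 2.12387)  len=0.3648
  (v10,v0,v14) [+-+] → (0, 0.3615, -2.17253)–(-0.3615, 0.3615, -2.12387)  len=0.3648
  (v13,v17,v5) [++-] → (-0.3615, 0.3615, 2.12387)–(0, 0.3615, 2.17253)  len=0.3648
  (v14,v0,v18) [+--] → (-0.3615, 0.3615, -2.12387)–(-1.19628, 0.3615, -1.8526)  len=0.8778
  (v14,v18,v15) [+-+] → (-1.19628, 0.3615, -1.8526)–(-1.39154, 0.3615, -1.58382)  len=0.3322
  (v15,v18,v19) [+--] → (-1.39154, 0.3615, -1.58382)–(-2.02816, 0.3615, -0.7076)  len=1.0831
  (v15,v19,v16) [+-+] → (-2.02816, 0.3615, -0.7076)–(-2.02816, 0.3615, -0.375396)  len=0.3322
  (v16,v19,v20) [+--] → (-2.02816, 0.3615, -0.375396)–(-2.02816, 0.3615, 0.7076)  len=1.0830
  (v16,v20,v17) [+-+] → (-2.02816, 0.3615, 0.7076)–(-1.71222, 0.3615, 1.14248)  len=0.5375
  (v17,v20,v21) [+--] → (-1.71222, 0.3615, 1.14248)–(-1.19628, 0.3615, 1.8526)  len=0.8778
  (v17,v21,v5) [+--] → (-1.19628, 0.3615, 1.8526)–(-0.3615, 0.3615, 2.12387)  len=0.8778

Chained into 1 loop(s):
  loop 1: 20 segments, perimeter = 13.4616
Total perimeter = 13.462


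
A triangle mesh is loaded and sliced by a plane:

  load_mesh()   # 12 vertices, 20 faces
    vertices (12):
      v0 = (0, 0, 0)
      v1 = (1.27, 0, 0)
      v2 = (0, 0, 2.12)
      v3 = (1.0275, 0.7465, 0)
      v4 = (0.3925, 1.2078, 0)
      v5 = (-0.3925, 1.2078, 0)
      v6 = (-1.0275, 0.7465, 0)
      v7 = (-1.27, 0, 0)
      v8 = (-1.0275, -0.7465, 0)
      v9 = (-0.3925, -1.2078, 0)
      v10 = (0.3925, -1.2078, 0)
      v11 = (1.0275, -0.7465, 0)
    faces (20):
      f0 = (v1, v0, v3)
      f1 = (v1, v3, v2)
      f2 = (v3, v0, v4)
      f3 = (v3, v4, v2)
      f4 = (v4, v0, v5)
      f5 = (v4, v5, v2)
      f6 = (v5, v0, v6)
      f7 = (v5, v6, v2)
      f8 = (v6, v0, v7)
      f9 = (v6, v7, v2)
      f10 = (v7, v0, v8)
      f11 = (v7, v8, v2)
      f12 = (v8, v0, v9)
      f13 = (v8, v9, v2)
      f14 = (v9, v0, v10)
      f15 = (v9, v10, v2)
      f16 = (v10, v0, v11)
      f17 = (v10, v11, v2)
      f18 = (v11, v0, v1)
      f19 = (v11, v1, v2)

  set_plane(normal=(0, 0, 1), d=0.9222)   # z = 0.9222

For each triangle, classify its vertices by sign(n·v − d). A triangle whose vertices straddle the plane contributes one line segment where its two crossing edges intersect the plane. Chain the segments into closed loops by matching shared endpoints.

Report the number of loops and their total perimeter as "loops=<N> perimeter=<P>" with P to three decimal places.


Straddling triangles (10 of 20):
  (v1,v3,v2) [--+] → (0.580538, 0.421773, 0.9222)–(0.71755, 0, 0.9222)  len=0.4435
  (v3,v4,v2) [--+] → (0.221763, 0.682407, 0.9222)–(0.580538, 0.421772, 0.9222)  len=0.4435
  (v4,v5,v2) [--+] → (-0.221763, 0.682407, 0.9222)–(0.221763, 0.682407, 0.9222)  len=0.4435
  (v5,v6,v2) [--+] → (-0.580538, 0.421773, 0.9222)–(-0.221763, 0.682407, 0.9222)  len=0.4435
  (v6,v7,v2) [--+] → (-0.71755, 0, 0.9222)–(-0.580538, 0.421772, 0.9222)  len=0.4435
  (v7,v8,v2) [--+] → (-0.580538, -0.421773, 0.9222)–(-0.71755, 0, 0.9222)  len=0.4435
  (v8,v9,v2) [--+] → (-0.221763, -0.682407, 0.9222)–(-0.580538, -0.421772, 0.9222)  len=0.4435
  (v9,v10,v2) [--+] → (0.221763, -0.682407, 0.9222)–(-0.221763, -0.682407, 0.9222)  len=0.4435
  (v10,v11,v2) [--+] → (0.580538, -0.421773, 0.9222)–(0.221763, -0.682407, 0.9222)  len=0.4435
  (v11,v1,v2) [--+] → (0.71755, 0, 0.9222)–(0.580538, -0.421772, 0.9222)  len=0.4435

Chained into 1 loop(s):
  loop 1: 10 segments, perimeter = 4.4347
Total perimeter = 4.435

loops=1 perimeter=4.435


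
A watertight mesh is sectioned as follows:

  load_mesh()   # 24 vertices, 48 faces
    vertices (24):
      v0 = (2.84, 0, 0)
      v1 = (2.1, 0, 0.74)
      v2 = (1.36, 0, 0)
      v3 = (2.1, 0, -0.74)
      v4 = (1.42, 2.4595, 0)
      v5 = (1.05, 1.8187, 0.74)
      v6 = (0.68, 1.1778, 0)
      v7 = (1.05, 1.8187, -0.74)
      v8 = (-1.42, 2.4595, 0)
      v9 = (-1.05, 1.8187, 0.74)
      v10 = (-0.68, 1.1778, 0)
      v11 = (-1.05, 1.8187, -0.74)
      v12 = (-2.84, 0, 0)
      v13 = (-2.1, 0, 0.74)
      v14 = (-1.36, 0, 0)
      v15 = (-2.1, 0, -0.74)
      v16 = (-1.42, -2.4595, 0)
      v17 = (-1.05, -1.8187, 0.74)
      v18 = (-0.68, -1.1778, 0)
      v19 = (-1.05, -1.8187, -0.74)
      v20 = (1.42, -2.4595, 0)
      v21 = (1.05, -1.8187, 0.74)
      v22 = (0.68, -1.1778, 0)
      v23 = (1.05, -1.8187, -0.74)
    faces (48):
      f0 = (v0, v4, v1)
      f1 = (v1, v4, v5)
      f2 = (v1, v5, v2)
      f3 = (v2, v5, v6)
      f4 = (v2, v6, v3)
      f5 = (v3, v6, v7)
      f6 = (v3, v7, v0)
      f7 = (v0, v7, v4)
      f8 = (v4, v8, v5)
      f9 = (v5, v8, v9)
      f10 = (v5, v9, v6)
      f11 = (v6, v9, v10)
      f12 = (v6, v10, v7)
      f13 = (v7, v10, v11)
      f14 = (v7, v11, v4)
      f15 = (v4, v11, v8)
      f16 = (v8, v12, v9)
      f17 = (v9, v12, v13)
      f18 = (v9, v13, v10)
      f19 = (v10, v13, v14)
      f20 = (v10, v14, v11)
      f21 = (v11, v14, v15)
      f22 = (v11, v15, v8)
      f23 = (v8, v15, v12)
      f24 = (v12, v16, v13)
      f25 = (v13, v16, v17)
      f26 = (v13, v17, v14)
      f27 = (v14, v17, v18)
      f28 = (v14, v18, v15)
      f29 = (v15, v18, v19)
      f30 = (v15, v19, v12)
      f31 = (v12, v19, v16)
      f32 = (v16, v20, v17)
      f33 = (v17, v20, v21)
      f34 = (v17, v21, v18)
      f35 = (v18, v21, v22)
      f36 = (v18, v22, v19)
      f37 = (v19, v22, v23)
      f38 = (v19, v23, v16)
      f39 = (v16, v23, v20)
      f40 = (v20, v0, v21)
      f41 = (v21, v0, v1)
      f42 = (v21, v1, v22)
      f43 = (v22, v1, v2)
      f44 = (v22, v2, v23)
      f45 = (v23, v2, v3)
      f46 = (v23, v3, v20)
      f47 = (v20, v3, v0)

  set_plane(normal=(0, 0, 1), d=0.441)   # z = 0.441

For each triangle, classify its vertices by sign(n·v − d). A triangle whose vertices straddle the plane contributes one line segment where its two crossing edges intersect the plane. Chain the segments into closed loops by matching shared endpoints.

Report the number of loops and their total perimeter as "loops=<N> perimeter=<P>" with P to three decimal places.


loops=2 perimeter=25.200

Straddling triangles (24 of 48):
  (v0,v4,v1) [--+] → (1.82524, 0.993771, 0.441)–(2.399, 0, 0.441)  len=1.1475
  (v1,v4,v5) [+-+] → (1.82524, 0.993771, 0.441)–(1.1995, 2.07762, 0.441)  len=1.2515
  (v1,v5,v2) [++-] → (1.17526, 1.08385, 0.441)–(1.801, 0, 0.441)  len=1.2515
  (v2,v5,v6) [-+-] → (1.17526, 1.08385, 0.441)–(0.9005, 1.55974, 0.441)  len=0.5495
  (v4,v8,v5) [--+] → (0.0519865, 2.07762, 0.441)–(1.1995, 2.07762, 0.441)  len=1.1475
  (v5,v8,v9) [+-+] → (0.0519865, 2.07762, 0.441)–(-1.1995, 2.07762, 0.441)  len=1.2515
  (v5,v9,v6) [++-] → (-0.350986, 1.55974, 0.441)–(0.9005, 1.55974, 0.441)  len=1.2515
  (v6,v9,v10) [-+-] → (-0.350986, 1.55974, 0.441)–(-0.9005, 1.55974, 0.441)  len=0.5495
  (v8,v12,v9) [--+] → (-1.77326, 1.08385, 0.441)–(-1.1995, 2.07762, 0.441)  len=1.1475
  (v9,v12,v13) [+-+] → (-1.77326, 1.08385, 0.441)–(-2.399, 0, 0.441)  len=1.2515
  (v9,v13,v10) [++-] → (-1.52624, 0.475895, 0.441)–(-0.9005, 1.55974, 0.441)  len=1.2515
  (v10,v13,v14) [-+-] → (-1.52624, 0.475895, 0.441)–(-1.801, 0, 0.441)  len=0.5495
  (v12,v16,v13) [--+] → (-1.82524, -0.993771, 0.441)–(-2.399, 0, 0.441)  len=1.1475
  (v13,v16,v17) [+-+] → (-1.82524, -0.993771, 0.441)–(-1.1995, -2.07762, 0.441)  len=1.2515
  (v13,v17,v14) [++-] → (-1.17526, -1.08385, 0.441)–(-1.801, 0, 0.441)  len=1.2515
  (v14,v17,v18) [-+-] → (-1.17526, -1.08385, 0.441)–(-0.9005, -1.55974, 0.441)  len=0.5495
  (v16,v20,v17) [--+] → (-0.0519865, -2.07762, 0.441)–(-1.1995, -2.07762, 0.441)  len=1.1475
  (v17,v20,v21) [+-+] → (-0.0519865, -2.07762, 0.441)–(1.1995, -2.07762, 0.441)  len=1.2515
  (v17,v21,v18) [++-] → (0.350986, -1.55974, 0.441)–(-0.9005, -1.55974, 0.441)  len=1.2515
  (v18,v21,v22) [-+-] → (0.350986, -1.55974, 0.441)–(0.9005, -1.55974, 0.441)  len=0.5495
  (v20,v0,v21) [--+] → (1.77326, -1.08385, 0.441)–(1.1995, -2.07762, 0.441)  len=1.1475
  (v21,v0,v1) [+-+] → (1.77326, -1.08385, 0.441)–(2.399, 0, 0.441)  len=1.2515
  (v21,v1,v22) [++-] → (1.52624, -0.475895, 0.441)–(0.9005, -1.55974, 0.441)  len=1.2515
  (v22,v1,v2) [-+-] → (1.52624, -0.475895, 0.441)–(1.801, 0, 0.441)  len=0.5495

Chained into 2 loop(s):
  loop 1: 12 segments, perimeter = 14.3941
  loop 2: 12 segments, perimeter = 10.8061
Total perimeter = 25.200


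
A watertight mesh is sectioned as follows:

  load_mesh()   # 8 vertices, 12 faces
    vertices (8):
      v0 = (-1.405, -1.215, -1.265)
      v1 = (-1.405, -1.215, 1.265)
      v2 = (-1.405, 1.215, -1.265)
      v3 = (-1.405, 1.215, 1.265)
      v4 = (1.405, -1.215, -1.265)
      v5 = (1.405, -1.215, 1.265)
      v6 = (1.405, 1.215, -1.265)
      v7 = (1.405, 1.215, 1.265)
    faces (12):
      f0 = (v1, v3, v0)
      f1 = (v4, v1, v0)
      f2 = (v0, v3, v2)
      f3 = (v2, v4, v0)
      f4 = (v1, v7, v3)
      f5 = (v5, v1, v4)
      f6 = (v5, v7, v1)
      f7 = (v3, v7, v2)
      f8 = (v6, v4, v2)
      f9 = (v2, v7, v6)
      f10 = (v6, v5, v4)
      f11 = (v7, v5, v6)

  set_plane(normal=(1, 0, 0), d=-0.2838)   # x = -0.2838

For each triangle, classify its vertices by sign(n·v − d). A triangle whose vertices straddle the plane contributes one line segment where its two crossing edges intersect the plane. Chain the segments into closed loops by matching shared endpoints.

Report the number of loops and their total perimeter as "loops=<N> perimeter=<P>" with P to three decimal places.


Straddling triangles (8 of 12):
  (v4,v1,v0) [+--] → (-0.2838, -1.215, 0.255521)–(-0.2838, -1.215, -1.265)  len=1.5205
  (v2,v4,v0) [-+-] → (-0.2838, 0.245421, -1.265)–(-0.2838, -1.215, -1.265)  len=1.4604
  (v1,v7,v3) [-+-] → (-0.2838, -0.245421, 1.265)–(-0.2838, 1.215, 1.265)  len=1.4604
  (v5,v1,v4) [+-+] → (-0.2838, -1.215, 1.265)–(-0.2838, -1.215, 0.255521)  len=1.0095
  (v5,v7,v1) [++-] → (-0.2838, -0.245421, 1.265)–(-0.2838, -1.215, 1.265)  len=0.9696
  (v3,v7,v2) [-+-] → (-0.2838, 1.215, 1.265)–(-0.2838, 1.215, -0.255521)  len=1.5205
  (v6,v4,v2) [++-] → (-0.2838, 0.245421, -1.265)–(-0.2838, 1.215, -1.265)  len=0.9696
  (v2,v7,v6) [-++] → (-0.2838, 1.215, -0.255521)–(-0.2838, 1.215, -1.265)  len=1.0095

Chained into 1 loop(s):
  loop 1: 8 segments, perimeter = 9.9200
Total perimeter = 9.920

loops=1 perimeter=9.920


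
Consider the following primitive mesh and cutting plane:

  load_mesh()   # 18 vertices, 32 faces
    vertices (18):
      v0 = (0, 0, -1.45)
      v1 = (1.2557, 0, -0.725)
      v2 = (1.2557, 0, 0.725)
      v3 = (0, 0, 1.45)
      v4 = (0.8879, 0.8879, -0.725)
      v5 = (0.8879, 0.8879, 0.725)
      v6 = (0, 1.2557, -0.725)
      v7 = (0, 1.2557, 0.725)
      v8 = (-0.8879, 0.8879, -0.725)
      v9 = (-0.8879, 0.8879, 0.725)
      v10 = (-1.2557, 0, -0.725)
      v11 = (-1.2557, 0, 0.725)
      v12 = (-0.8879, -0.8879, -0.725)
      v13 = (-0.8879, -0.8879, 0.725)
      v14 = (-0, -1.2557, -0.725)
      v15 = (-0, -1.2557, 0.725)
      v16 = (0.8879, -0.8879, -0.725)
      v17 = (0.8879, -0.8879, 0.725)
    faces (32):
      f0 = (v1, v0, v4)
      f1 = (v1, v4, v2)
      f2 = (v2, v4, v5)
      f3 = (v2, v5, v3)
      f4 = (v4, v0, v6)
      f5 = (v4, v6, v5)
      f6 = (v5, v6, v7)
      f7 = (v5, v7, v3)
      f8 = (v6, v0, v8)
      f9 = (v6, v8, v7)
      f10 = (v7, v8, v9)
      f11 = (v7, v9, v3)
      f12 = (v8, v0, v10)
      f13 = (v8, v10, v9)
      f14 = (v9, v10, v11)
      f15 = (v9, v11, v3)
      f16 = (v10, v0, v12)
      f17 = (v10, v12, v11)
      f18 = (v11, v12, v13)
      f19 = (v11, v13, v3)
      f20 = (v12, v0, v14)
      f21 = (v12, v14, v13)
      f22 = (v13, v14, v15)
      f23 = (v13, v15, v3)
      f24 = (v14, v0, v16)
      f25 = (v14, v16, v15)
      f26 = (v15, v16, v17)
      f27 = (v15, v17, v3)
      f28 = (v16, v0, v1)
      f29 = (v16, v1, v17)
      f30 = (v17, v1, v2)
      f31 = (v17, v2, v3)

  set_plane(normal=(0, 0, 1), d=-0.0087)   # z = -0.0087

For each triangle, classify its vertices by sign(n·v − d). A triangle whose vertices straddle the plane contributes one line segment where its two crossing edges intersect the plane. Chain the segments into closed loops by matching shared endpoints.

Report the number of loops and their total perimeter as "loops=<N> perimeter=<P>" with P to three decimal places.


Straddling triangles (16 of 32):
  (v1,v4,v2) [--+] → (1.06959, 0.449277, -0.0087)–(1.2557, 0, -0.0087)  len=0.4863
  (v2,v4,v5) [+-+] → (1.06959, 0.449277, -0.0087)–(0.8879, 0.8879, -0.0087)  len=0.4748
  (v4,v6,v5) [--+] → (0.438623, 1.07401, -0.0087)–(0.8879, 0.8879, -0.0087)  len=0.4863
  (v5,v6,v7) [+-+] → (0.438623, 1.07401, -0.0087)–(0, 1.2557, -0.0087)  len=0.4748
  (v6,v8,v7) [--+] → (-0.449277, 1.06959, -0.0087)–(0, 1.2557, -0.0087)  len=0.4863
  (v7,v8,v9) [+-+] → (-0.449277, 1.06959, -0.0087)–(-0.8879, 0.8879, -0.0087)  len=0.4748
  (v8,v10,v9) [--+] → (-1.07401, 0.438623, -0.0087)–(-0.8879, 0.8879, -0.0087)  len=0.4863
  (v9,v10,v11) [+-+] → (-1.07401, 0.438623, -0.0087)–(-1.2557, 0, -0.0087)  len=0.4748
  (v10,v12,v11) [--+] → (-1.06959, -0.449277, -0.0087)–(-1.2557, 0, -0.0087)  len=0.4863
  (v11,v12,v13) [+-+] → (-1.06959, -0.449277, -0.0087)–(-0.8879, -0.8879, -0.0087)  len=0.4748
  (v12,v14,v13) [--+] → (-0.438623, -1.07401, -0.0087)–(-0.8879, -0.8879, -0.0087)  len=0.4863
  (v13,v14,v15) [+-+] → (-0.438623, -1.07401, -0.0087)–(0, -1.2557, -0.0087)  len=0.4748
  (v14,v16,v15) [--+] → (0.449277, -1.06959, -0.0087)–(0, -1.2557, -0.0087)  len=0.4863
  (v15,v16,v17) [+-+] → (0.449277, -1.06959, -0.0087)–(0.8879, -0.8879, -0.0087)  len=0.4748
  (v16,v1,v17) [--+] → (1.07401, -0.438623, -0.0087)–(0.8879, -0.8879, -0.0087)  len=0.4863
  (v17,v1,v2) [+-+] → (1.07401, -0.438623, -0.0087)–(1.2557, 0, -0.0087)  len=0.4748

Chained into 1 loop(s):
  loop 1: 16 segments, perimeter = 7.6885
Total perimeter = 7.689

loops=1 perimeter=7.689


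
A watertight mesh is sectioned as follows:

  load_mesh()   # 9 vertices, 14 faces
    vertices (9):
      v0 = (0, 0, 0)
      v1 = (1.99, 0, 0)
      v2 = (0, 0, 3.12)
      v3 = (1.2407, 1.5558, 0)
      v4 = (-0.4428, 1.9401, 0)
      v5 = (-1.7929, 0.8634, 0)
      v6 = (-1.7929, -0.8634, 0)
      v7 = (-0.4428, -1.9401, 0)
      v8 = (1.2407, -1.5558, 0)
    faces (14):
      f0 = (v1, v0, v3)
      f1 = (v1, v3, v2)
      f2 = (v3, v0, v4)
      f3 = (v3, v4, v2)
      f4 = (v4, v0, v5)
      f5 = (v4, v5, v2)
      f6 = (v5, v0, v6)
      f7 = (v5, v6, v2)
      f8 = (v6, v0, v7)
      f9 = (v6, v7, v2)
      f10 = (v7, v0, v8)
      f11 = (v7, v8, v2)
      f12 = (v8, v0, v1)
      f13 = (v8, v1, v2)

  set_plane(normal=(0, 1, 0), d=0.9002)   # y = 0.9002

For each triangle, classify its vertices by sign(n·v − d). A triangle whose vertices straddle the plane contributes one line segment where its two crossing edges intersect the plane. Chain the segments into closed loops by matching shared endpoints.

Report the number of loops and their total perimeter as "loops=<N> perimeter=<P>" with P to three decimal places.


Straddling triangles (6 of 14):
  (v1,v0,v3) [--+] → (0.71788, 0.9002, 0)–(1.55645, 0.9002, 0)  len=0.8386
  (v1,v3,v2) [-+-] → (1.55645, 0.9002, 0)–(0.71788, 0.9002, 1.31474)  len=1.5594
  (v3,v0,v4) [+-+] → (0.71788, 0.9002, 0)–(-0.205458, 0.9002, 0)  len=0.9233
  (v3,v4,v2) [++-] → (-0.205458, 0.9002, 1.67233)–(0.71788, 0.9002, 1.31474)  len=0.9902
  (v4,v0,v5) [+--] → (-0.205458, 0.9002, 0)–(-1.74676, 0.9002, 0)  len=1.5413
  (v4,v5,v2) [+--] → (-1.74676, 0.9002, 0)–(-0.205458, 0.9002, 1.67233)  len=2.2743

Chained into 1 loop(s):
  loop 1: 6 segments, perimeter = 8.1270
Total perimeter = 8.127

loops=1 perimeter=8.127


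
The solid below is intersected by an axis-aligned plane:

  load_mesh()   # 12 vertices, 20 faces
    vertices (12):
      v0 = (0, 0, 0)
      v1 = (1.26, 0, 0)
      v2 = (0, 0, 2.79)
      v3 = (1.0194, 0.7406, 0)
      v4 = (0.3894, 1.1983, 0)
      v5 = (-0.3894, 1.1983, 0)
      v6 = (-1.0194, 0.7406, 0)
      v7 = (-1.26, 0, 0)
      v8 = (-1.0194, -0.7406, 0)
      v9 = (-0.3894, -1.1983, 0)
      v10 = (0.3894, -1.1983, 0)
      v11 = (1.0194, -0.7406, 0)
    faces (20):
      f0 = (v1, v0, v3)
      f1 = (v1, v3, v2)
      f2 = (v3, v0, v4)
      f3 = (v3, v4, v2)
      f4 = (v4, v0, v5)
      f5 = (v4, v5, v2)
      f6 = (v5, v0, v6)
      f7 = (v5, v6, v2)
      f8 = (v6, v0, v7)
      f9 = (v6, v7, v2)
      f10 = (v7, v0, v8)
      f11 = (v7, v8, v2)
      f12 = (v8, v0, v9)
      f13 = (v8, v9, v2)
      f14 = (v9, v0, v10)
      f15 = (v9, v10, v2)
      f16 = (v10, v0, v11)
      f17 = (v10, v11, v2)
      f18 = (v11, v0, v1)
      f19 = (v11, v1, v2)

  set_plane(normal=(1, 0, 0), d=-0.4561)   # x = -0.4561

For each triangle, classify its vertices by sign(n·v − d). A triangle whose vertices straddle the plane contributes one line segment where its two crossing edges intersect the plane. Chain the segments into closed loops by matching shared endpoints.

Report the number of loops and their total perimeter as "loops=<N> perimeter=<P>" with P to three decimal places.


Straddling triangles (8 of 20):
  (v5,v0,v6) [++-] → (-0.4561, 0.331359, 0)–(-0.4561, 1.14984, 0)  len=0.8185
  (v5,v6,v2) [+-+] → (-0.4561, 1.14984, 0)–(-0.4561, 0.331359, 1.5417)  len=1.7455
  (v6,v0,v7) [-+-] → (-0.4561, 0.331359, 0)–(-0.4561, 0, 0)  len=0.3314
  (v6,v7,v2) [--+] → (-0.4561, 0, 1.78006)–(-0.4561, 0.331359, 1.5417)  len=0.4082
  (v7,v0,v8) [-+-] → (-0.4561, 0, 0)–(-0.4561, -0.331359, 0)  len=0.3314
  (v7,v8,v2) [--+] → (-0.4561, -0.331359, 1.5417)–(-0.4561, 0, 1.78006)  len=0.4082
  (v8,v0,v9) [-++] → (-0.4561, -0.331359, 0)–(-0.4561, -1.14984, 0)  len=0.8185
  (v8,v9,v2) [-++] → (-0.4561, -1.14984, 0)–(-0.4561, -0.331359, 1.5417)  len=1.7455

Chained into 1 loop(s):
  loop 1: 8 segments, perimeter = 6.6070
Total perimeter = 6.607

loops=1 perimeter=6.607


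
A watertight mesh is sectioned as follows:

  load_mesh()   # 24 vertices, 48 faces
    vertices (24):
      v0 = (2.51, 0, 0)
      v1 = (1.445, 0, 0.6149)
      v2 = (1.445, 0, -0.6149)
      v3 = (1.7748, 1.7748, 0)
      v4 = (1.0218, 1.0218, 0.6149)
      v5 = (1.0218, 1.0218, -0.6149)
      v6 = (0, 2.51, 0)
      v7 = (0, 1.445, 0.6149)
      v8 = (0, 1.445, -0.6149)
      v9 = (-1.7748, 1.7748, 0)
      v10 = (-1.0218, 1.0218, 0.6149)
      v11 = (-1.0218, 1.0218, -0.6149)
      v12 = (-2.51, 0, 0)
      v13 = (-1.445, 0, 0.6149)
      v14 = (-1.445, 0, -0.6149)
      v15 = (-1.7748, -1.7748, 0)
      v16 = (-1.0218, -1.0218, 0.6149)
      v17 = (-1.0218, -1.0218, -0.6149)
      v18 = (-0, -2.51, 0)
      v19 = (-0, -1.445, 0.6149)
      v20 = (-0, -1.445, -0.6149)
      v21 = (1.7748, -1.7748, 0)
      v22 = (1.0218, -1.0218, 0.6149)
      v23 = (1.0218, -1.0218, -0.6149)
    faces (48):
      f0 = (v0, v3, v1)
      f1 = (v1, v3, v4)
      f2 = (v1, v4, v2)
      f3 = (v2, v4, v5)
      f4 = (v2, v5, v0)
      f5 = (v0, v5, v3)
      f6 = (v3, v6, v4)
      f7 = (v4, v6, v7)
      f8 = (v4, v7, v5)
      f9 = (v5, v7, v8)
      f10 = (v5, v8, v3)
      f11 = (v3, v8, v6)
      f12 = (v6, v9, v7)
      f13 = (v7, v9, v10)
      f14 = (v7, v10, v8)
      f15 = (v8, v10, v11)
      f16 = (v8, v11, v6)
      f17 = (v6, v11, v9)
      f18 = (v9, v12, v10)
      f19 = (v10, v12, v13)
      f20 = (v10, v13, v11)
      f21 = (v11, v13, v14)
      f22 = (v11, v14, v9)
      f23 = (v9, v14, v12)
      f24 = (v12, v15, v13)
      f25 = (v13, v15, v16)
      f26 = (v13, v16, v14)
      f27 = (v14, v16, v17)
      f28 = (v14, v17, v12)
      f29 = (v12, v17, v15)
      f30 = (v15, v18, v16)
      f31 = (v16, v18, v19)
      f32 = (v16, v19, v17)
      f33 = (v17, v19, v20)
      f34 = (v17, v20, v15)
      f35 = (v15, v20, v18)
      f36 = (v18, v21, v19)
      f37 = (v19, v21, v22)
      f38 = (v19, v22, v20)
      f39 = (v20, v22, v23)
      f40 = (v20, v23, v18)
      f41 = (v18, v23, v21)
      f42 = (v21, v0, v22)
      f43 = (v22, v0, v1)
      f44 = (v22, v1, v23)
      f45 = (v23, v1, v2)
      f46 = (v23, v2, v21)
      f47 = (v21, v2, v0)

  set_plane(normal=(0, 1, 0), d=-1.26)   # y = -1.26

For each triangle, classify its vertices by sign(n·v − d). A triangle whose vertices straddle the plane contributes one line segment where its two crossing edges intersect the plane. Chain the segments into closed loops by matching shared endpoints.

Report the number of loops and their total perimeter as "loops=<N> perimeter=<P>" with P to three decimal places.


Straddling triangles (16 of 48):
  (v12,v15,v13) [+-+] → (-1.98805, -1.26, 0)–(-1.67914, -1.26, 0.178358)  len=0.3567
  (v13,v15,v16) [+-+] → (-1.67914, -1.26, 0.178358)–(-1.26, -1.26, 0.420386)  len=0.4840
  (v12,v17,v15) [++-] → (-1.26, -1.26, -0.420386)–(-1.98805, -1.26, 0)  len=0.8407
  (v15,v18,v16) [--+] → (-0.858252, -1.26, 0.51648)–(-1.26, -1.26, 0.420386)  len=0.4131
  (v16,v18,v19) [+--] → (-0.858252, -1.26, 0.51648)–(-0.446675, -1.26, 0.6149)  len=0.4232
  (v16,v19,v17) [+-+] → (-0.446675, -1.26, 0.6149)–(-0.446675, -1.26, 0.0772984)  len=0.5376
  (v17,v19,v20) [+--] → (-0.446675, -1.26, 0.0772984)–(-0.446675, -1.26, -0.6149)  len=0.6922
  (v17,v20,v15) [+--] → (-0.446675, -1.26, -0.6149)–(-1.26, -1.26, -0.420386)  len=0.8363
  (v19,v21,v22) [--+] → (1.26, -1.26, 0.420386)–(0.446675, -1.26, 0.6149)  len=0.8363
  (v19,v22,v20) [-+-] → (0.446675, -1.26, 0.6149)–(0.446675, -1.26, -0.0772984)  len=0.6922
  (v20,v22,v23) [-++] → (0.446675, -1.26, -0.0772984)–(0.446675, -1.26, -0.6149)  len=0.5376
  (v20,v23,v18) [-+-] → (0.446675, -1.26, -0.6149)–(0.858252, -1.26, -0.51648)  len=0.4232
  (v18,v23,v21) [-+-] → (0.858252, -1.26, -0.51648)–(1.26, -1.26, -0.420386)  len=0.4131
  (v21,v0,v22) [-++] → (1.98805, -1.26, 0)–(1.26, -1.26, 0.420386)  len=0.8407
  (v23,v2,v21) [++-] → (1.67914, -1.26, -0.178358)–(1.26, -1.26, -0.420386)  len=0.4840
  (v21,v2,v0) [-++] → (1.67914, -1.26, -0.178358)–(1.98805, -1.26, 0)  len=0.3567

Chained into 2 loop(s):
  loop 1: 8 segments, perimeter = 4.5837
  loop 2: 8 segments, perimeter = 4.5837
Total perimeter = 9.167

loops=2 perimeter=9.167


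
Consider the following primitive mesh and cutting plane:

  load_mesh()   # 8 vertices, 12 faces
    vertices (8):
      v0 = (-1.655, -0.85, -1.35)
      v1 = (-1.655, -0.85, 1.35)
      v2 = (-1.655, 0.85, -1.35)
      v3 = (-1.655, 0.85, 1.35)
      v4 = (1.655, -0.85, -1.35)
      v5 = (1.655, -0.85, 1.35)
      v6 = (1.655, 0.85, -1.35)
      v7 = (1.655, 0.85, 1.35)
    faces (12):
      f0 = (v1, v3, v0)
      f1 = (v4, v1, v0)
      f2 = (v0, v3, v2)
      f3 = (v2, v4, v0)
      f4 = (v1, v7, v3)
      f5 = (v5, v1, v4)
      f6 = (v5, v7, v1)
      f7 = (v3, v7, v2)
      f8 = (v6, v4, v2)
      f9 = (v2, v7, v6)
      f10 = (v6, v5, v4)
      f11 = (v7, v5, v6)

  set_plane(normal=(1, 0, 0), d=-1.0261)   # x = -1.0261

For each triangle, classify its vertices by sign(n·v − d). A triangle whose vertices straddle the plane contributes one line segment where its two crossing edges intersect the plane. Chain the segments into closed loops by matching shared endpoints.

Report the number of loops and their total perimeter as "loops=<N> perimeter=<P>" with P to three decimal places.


loops=1 perimeter=8.800

Straddling triangles (8 of 12):
  (v4,v1,v0) [+--] → (-1.0261, -0.85, 0.837)–(-1.0261, -0.85, -1.35)  len=2.1870
  (v2,v4,v0) [-+-] → (-1.0261, 0.527, -1.35)–(-1.0261, -0.85, -1.35)  len=1.3770
  (v1,v7,v3) [-+-] → (-1.0261, -0.527, 1.35)–(-1.0261, 0.85, 1.35)  len=1.3770
  (v5,v1,v4) [+-+] → (-1.0261, -0.85, 1.35)–(-1.0261, -0.85, 0.837)  len=0.5130
  (v5,v7,v1) [++-] → (-1.0261, -0.527, 1.35)–(-1.0261, -0.85, 1.35)  len=0.3230
  (v3,v7,v2) [-+-] → (-1.0261, 0.85, 1.35)–(-1.0261, 0.85, -0.837)  len=2.1870
  (v6,v4,v2) [++-] → (-1.0261, 0.527, -1.35)–(-1.0261, 0.85, -1.35)  len=0.3230
  (v2,v7,v6) [-++] → (-1.0261, 0.85, -0.837)–(-1.0261, 0.85, -1.35)  len=0.5130

Chained into 1 loop(s):
  loop 1: 8 segments, perimeter = 8.8000
Total perimeter = 8.800


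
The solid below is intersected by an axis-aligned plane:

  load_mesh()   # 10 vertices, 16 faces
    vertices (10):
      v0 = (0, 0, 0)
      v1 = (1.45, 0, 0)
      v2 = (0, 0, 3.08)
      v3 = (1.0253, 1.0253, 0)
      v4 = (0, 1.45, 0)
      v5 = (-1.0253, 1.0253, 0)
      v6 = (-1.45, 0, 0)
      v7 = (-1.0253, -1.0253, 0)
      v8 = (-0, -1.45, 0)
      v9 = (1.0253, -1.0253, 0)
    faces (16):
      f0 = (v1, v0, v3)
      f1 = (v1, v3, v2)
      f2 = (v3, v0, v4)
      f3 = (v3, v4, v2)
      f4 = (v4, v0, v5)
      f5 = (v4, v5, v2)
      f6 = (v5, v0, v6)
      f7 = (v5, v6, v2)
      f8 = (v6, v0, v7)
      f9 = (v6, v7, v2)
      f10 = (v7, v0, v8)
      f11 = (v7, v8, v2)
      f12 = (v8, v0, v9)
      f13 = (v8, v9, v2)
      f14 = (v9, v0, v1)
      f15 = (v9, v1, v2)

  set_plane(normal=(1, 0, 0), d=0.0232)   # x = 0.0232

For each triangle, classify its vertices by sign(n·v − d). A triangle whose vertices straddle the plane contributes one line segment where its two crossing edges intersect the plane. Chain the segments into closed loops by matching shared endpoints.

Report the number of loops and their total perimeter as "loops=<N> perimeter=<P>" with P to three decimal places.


Straddling triangles (8 of 16):
  (v1,v0,v3) [+-+] → (0.0232, 0, 0)–(0.0232, 0.0232, 0)  len=0.0232
  (v1,v3,v2) [++-] → (0.0232, 0.0232, 3.01031)–(0.0232, 0, 3.03072)  len=0.0309
  (v3,v0,v4) [+--] → (0.0232, 0.0232, 0)–(0.0232, 1.44039, 0)  len=1.4172
  (v3,v4,v2) [+--] → (0.0232, 1.44039, 0)–(0.0232, 0.0232, 3.01031)  len=3.3272
  (v8,v0,v9) [--+] → (0.0232, -0.0232, 0)–(0.0232, -1.44039, 0)  len=1.4172
  (v8,v9,v2) [-+-] → (0.0232, -1.44039, 0)–(0.0232, -0.0232, 3.01031)  len=3.3272
  (v9,v0,v1) [+-+] → (0.0232, -0.0232, 0)–(0.0232, 0, 0)  len=0.0232
  (v9,v1,v2) [++-] → (0.0232, 0, 3.03072)–(0.0232, -0.0232, 3.01031)  len=0.0309

Chained into 1 loop(s):
  loop 1: 8 segments, perimeter = 9.5970
Total perimeter = 9.597

loops=1 perimeter=9.597


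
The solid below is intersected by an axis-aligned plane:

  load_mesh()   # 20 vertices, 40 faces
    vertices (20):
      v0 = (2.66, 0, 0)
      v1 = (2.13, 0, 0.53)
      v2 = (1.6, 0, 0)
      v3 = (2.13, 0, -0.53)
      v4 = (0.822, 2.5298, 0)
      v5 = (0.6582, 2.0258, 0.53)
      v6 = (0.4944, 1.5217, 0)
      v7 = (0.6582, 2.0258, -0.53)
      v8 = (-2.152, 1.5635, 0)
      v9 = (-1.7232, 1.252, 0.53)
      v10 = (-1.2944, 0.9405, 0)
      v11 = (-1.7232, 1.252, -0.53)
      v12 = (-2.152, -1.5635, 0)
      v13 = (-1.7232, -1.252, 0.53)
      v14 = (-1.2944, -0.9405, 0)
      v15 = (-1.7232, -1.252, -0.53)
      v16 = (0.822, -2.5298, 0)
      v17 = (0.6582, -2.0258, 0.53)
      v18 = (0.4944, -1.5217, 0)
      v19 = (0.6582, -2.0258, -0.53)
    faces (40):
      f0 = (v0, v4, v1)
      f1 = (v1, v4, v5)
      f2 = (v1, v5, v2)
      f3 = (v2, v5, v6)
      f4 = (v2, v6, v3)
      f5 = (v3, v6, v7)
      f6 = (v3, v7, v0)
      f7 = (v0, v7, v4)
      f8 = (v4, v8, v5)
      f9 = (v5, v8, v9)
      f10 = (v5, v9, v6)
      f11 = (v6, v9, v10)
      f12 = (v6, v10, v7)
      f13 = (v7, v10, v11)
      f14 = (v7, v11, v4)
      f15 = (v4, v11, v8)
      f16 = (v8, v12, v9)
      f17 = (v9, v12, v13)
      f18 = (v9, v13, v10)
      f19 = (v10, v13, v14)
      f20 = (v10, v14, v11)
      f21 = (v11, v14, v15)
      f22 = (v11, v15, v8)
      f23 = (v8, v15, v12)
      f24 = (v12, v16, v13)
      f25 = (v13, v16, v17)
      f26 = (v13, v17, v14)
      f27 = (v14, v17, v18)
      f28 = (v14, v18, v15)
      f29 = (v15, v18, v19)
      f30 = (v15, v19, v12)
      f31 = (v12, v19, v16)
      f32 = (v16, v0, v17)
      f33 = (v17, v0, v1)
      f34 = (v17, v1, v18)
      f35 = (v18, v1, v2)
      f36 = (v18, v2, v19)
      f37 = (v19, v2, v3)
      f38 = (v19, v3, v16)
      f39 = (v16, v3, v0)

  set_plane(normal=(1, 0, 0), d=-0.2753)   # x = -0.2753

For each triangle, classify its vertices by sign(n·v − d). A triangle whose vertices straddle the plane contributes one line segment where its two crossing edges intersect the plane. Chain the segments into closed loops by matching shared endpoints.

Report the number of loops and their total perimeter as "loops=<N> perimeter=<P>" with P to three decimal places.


loops=2 perimeter=5.566

Straddling triangles (16 of 40):
  (v4,v8,v5) [+-+] → (-0.2753, 2.17327, 0)–(-0.2753, 1.87223, 0.353943)  len=0.4646
  (v5,v8,v9) [+--] → (-0.2753, 1.87223, 0.353943)–(-0.2753, 1.72247, 0.53)  len=0.2311
  (v5,v9,v6) [+-+] → (-0.2753, 1.72247, 0.53)–(-0.2753, 1.42809, 0.183956)  len=0.4543
  (v6,v9,v10) [+--] → (-0.2753, 1.42809, 0.183956)–(-0.2753, 1.27162, 0)  len=0.2415
  (v6,v10,v7) [+-+] → (-0.2753, 1.27162, 0)–(-0.2753, 1.50694, -0.276617)  len=0.3632
  (v7,v10,v11) [+--] → (-0.2753, 1.50694, -0.276617)–(-0.2753, 1.72247, -0.53)  len=0.3327
  (v7,v11,v4) [+-+] → (-0.2753, 1.72247, -0.53)–(-0.2753, 1.97891, -0.228496)  len=0.3958
  (v4,v11,v8) [+--] → (-0.2753, 1.97891, -0.228496)–(-0.2753, 2.17327, 0)  len=0.3000
  (v12,v16,v13) [-+-] → (-0.2753, -2.17327, 0)–(-0.2753, -1.97891, 0.228496)  len=0.3000
  (v13,v16,v17) [-++] → (-0.2753, -1.97891, 0.228496)–(-0.2753, -1.72247, 0.53)  len=0.3958
  (v13,v17,v14) [-+-] → (-0.2753, -1.72247, 0.53)–(-0.2753, -1.50694, 0.276617)  len=0.3327
  (v14,v17,v18) [-++] → (-0.2753, -1.50694, 0.276617)–(-0.2753, -1.27162, 0)  len=0.3632
  (v14,v18,v15) [-+-] → (-0.2753, -1.27162, 0)–(-0.2753, -1.42809, -0.183956)  len=0.2415
  (v15,v18,v19) [-++] → (-0.2753, -1.42809, -0.183956)–(-0.2753, -1.72247, -0.53)  len=0.4543
  (v15,v19,v12) [-+-] → (-0.2753, -1.72247, -0.53)–(-0.2753, -1.87223, -0.353943)  len=0.2311
  (v12,v19,v16) [-++] → (-0.2753, -1.87223, -0.353943)–(-0.2753, -2.17327, 0)  len=0.4646

Chained into 2 loop(s):
  loop 1: 8 segments, perimeter = 2.7832
  loop 2: 8 segments, perimeter = 2.7832
Total perimeter = 5.566


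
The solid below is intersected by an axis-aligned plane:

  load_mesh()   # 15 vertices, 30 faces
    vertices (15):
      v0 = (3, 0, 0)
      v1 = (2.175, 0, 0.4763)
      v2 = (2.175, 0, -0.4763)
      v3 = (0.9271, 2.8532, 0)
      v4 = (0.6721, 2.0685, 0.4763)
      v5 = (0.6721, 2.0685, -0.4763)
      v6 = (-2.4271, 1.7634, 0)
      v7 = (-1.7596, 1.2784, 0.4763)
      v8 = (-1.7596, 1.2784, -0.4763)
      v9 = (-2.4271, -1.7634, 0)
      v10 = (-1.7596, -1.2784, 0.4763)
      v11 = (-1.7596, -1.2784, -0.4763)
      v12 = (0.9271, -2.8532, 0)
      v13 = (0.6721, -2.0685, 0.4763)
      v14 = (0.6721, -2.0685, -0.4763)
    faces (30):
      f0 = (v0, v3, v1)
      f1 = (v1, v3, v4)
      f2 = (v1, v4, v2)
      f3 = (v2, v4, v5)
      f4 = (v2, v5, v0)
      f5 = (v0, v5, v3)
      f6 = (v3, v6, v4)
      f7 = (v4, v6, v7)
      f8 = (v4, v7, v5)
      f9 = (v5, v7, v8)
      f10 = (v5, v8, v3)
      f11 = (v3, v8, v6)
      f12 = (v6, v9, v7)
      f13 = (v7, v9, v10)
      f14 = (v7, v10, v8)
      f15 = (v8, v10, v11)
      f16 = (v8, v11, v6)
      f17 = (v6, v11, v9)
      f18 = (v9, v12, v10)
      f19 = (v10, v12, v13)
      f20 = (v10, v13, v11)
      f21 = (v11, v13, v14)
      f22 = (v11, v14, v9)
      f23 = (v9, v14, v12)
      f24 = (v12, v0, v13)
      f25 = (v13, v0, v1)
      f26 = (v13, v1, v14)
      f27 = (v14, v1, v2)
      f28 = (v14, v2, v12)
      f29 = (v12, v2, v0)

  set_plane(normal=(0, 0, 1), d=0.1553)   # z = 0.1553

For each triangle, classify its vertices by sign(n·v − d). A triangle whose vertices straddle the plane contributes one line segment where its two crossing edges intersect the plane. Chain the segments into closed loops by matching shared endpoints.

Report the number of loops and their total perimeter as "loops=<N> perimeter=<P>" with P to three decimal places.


Straddling triangles (20 of 30):
  (v0,v3,v1) [--+] → (1.33398, 1.9229, 0.1553)–(2.731, 0, 0.1553)  len=2.3768
  (v1,v3,v4) [+-+] → (1.33398, 1.9229, 0.1553)–(0.843956, 2.59734, 0.1553)  len=0.8337
  (v1,v4,v2) [++-] → (1.17854, 1.37147, 0.1553)–(2.175, 0, 0.1553)  len=1.6953
  (v2,v4,v5) [-+-] → (1.17854, 1.37147, 0.1553)–(0.6721, 2.0685, 0.1553)  len=0.8616
  (v3,v6,v4) [--+] → (-1.41659, 1.86288, 0.1553)–(0.843956, 2.59734, 0.1553)  len=2.3769
  (v4,v6,v7) [+-+] → (-1.41659, 1.86288, 0.1553)–(-2.20946, 1.60526, 0.1553)  len=0.8337
  (v4,v7,v5) [++-] → (-0.940184, 1.54464, 0.1553)–(0.6721, 2.0685, 0.1553)  len=1.6953
  (v5,v7,v8) [-+-] → (-0.940184, 1.54464, 0.1553)–(-1.7596, 1.2784, 0.1553)  len=0.8616
  (v6,v9,v7) [--+] → (-2.20946, -0.771606, 0.1553)–(-2.20946, 1.60526, 0.1553)  len=2.3769
  (v7,v9,v10) [+-+] → (-2.20946, -0.771606, 0.1553)–(-2.20946, -1.60526, 0.1553)  len=0.8337
  (v7,v10,v8) [++-] → (-1.7596, -0.416829, 0.1553)–(-1.7596, 1.2784, 0.1553)  len=1.6952
  (v8,v10,v11) [-+-] → (-1.7596, -0.416829, 0.1553)–(-1.7596, -1.2784, 0.1553)  len=0.8616
  (v9,v12,v10) [--+] → (0.051088, -2.33973, 0.1553)–(-2.20946, -1.60526, 0.1553)  len=2.3769
  (v10,v12,v13) [+-+] → (0.051088, -2.33973, 0.1553)–(0.843956, -2.59734, 0.1553)  len=0.8337
  (v10,v13,v11) [++-] → (-0.147316, -1.80226, 0.1553)–(-1.7596, -1.2784, 0.1553)  len=1.6953
  (v11,v13,v14) [-+-] → (-0.147316, -1.80226, 0.1553)–(0.6721, -2.0685, 0.1553)  len=0.8616
  (v12,v0,v13) [--+] → (2.24098, -0.674445, 0.1553)–(0.843956, -2.59734, 0.1553)  len=2.3768
  (v13,v0,v1) [+-+] → (2.24098, -0.674445, 0.1553)–(2.731, 0, 0.1553)  len=0.8337
  (v13,v1,v14) [++-] → (1.66856, -0.697028, 0.1553)–(0.6721, -2.0685, 0.1553)  len=1.6953
  (v14,v1,v2) [-+-] → (1.66856, -0.697028, 0.1553)–(2.175, 0, 0.1553)  len=0.8616

Chained into 2 loop(s):
  loop 1: 10 segments, perimeter = 16.0526
  loop 2: 10 segments, perimeter = 12.7841
Total perimeter = 28.837

loops=2 perimeter=28.837
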